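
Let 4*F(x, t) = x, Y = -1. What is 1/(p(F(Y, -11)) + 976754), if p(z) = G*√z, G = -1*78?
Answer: 976754/954048378037 + 39*I/954048378037 ≈ 1.0238e-6 + 4.0878e-11*I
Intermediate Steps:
G = -78
F(x, t) = x/4
p(z) = -78*√z
1/(p(F(Y, -11)) + 976754) = 1/(-78*I/2 + 976754) = 1/(-39*I + 976754) = 1/(976754 - 39*I) = (976754 + 39*I)/954048378037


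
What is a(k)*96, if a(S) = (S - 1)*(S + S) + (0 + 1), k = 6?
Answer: 5856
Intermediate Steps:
a(S) = 1 + 2*S*(-1 + S) (a(S) = (-1 + S)*(2*S) + 1 = 2*S*(-1 + S) + 1 = 1 + 2*S*(-1 + S))
a(k)*96 = (1 - 2*6 + 2*6²)*96 = (1 - 12 + 2*36)*96 = (1 - 12 + 72)*96 = 61*96 = 5856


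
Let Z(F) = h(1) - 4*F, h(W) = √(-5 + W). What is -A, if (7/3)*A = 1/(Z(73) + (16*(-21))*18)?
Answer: 4755/70342307 + 3*I/140684614 ≈ 6.7598e-5 + 2.1324e-8*I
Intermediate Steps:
Z(F) = -4*F + 2*I (Z(F) = √(-5 + 1) - 4*F = √(-4) - 4*F = 2*I - 4*F = -4*F + 2*I)
A = 3*(-6340 - 2*I)/281369228 (A = 3/(7*((-4*73 + 2*I) + (16*(-21))*18)) = 3/(7*((-292 + 2*I) - 336*18)) = 3/(7*((-292 + 2*I) - 6048)) = 3/(7*(-6340 + 2*I)) = 3*((-6340 - 2*I)/40195604)/7 = 3*(-6340 - 2*I)/281369228 ≈ -6.7598e-5 - 2.1324e-8*I)
-A = -(-4755/70342307 - 3*I/140684614) = 4755/70342307 + 3*I/140684614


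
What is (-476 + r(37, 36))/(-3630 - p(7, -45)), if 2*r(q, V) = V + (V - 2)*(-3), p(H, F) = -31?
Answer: 509/3599 ≈ 0.14143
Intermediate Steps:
r(q, V) = 3 - V (r(q, V) = (V + (V - 2)*(-3))/2 = (V + (-2 + V)*(-3))/2 = (V + (6 - 3*V))/2 = (6 - 2*V)/2 = 3 - V)
(-476 + r(37, 36))/(-3630 - p(7, -45)) = (-476 + (3 - 1*36))/(-3630 - 1*(-31)) = (-476 + (3 - 36))/(-3630 + 31) = (-476 - 33)/(-3599) = -509*(-1/3599) = 509/3599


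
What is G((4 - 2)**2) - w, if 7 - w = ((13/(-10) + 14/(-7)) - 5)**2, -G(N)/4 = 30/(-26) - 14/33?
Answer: 2925881/42900 ≈ 68.202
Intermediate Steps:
G(N) = 2708/429 (G(N) = -4*(30/(-26) - 14/33) = -4*(30*(-1/26) - 14*1/33) = -4*(-15/13 - 14/33) = -4*(-677/429) = 2708/429)
w = -6189/100 (w = 7 - ((13/(-10) + 14/(-7)) - 5)**2 = 7 - ((13*(-1/10) + 14*(-1/7)) - 5)**2 = 7 - ((-13/10 - 2) - 5)**2 = 7 - (-33/10 - 5)**2 = 7 - (-83/10)**2 = 7 - 1*6889/100 = 7 - 6889/100 = -6189/100 ≈ -61.890)
G((4 - 2)**2) - w = 2708/429 - 1*(-6189/100) = 2708/429 + 6189/100 = 2925881/42900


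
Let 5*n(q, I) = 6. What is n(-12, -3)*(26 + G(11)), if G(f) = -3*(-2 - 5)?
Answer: 282/5 ≈ 56.400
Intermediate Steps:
n(q, I) = 6/5 (n(q, I) = (⅕)*6 = 6/5)
G(f) = 21 (G(f) = -3*(-7) = 21)
n(-12, -3)*(26 + G(11)) = 6*(26 + 21)/5 = (6/5)*47 = 282/5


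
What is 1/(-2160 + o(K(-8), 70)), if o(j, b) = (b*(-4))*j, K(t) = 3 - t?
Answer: -1/5240 ≈ -0.00019084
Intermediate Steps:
o(j, b) = -4*b*j (o(j, b) = (-4*b)*j = -4*b*j)
1/(-2160 + o(K(-8), 70)) = 1/(-2160 - 4*70*(3 - 1*(-8))) = 1/(-2160 - 4*70*(3 + 8)) = 1/(-2160 - 4*70*11) = 1/(-2160 - 3080) = 1/(-5240) = -1/5240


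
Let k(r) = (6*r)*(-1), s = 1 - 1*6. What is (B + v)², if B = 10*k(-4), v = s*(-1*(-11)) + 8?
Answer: 37249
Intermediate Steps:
s = -5 (s = 1 - 6 = -5)
k(r) = -6*r
v = -47 (v = -(-5)*(-11) + 8 = -5*11 + 8 = -55 + 8 = -47)
B = 240 (B = 10*(-6*(-4)) = 10*24 = 240)
(B + v)² = (240 - 47)² = 193² = 37249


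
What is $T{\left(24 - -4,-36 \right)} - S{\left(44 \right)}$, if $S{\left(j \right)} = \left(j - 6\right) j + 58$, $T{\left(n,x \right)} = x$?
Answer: $-1766$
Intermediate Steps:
$S{\left(j \right)} = 58 + j \left(-6 + j\right)$ ($S{\left(j \right)} = \left(j - 6\right) j + 58 = \left(-6 + j\right) j + 58 = j \left(-6 + j\right) + 58 = 58 + j \left(-6 + j\right)$)
$T{\left(24 - -4,-36 \right)} - S{\left(44 \right)} = -36 - \left(58 + 44^{2} - 264\right) = -36 - \left(58 + 1936 - 264\right) = -36 - 1730 = -1766$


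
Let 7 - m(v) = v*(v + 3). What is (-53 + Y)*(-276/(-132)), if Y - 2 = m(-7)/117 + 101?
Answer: 44689/429 ≈ 104.17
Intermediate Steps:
m(v) = 7 - v*(3 + v) (m(v) = 7 - v*(v + 3) = 7 - v*(3 + v))
Y = 4010/39 (Y = 2 + ((7 - 1*(-7)² - 3*(-7))/117 + 101) = 2 + ((7 - 1*49 + 21)*(1/117) + 101) = 2 + ((7 - 49 + 21)*(1/117) + 101) = 2 + (-21*1/117 + 101) = 2 + (-7/39 + 101) = 2 + 3932/39 = 4010/39 ≈ 102.82)
(-53 + Y)*(-276/(-132)) = (-53 + 4010/39)*(-276/(-132)) = 1943*(-276*(-1/132))/39 = (1943/39)*(23/11) = 44689/429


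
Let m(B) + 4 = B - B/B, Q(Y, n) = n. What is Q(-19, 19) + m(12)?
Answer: 26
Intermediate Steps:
m(B) = -5 + B (m(B) = -4 + (B - B/B) = -4 + (B - 1*1) = -4 + (B - 1) = -4 + (-1 + B) = -5 + B)
Q(-19, 19) + m(12) = 19 + (-5 + 12) = 19 + 7 = 26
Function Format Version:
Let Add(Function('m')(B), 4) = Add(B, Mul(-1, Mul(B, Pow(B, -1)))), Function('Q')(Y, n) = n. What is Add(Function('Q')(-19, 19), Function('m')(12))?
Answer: 26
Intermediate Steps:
Function('m')(B) = Add(-5, B) (Function('m')(B) = Add(-4, Add(B, Mul(-1, Mul(B, Pow(B, -1))))) = Add(-4, Add(B, Mul(-1, 1))) = Add(-4, Add(B, -1)) = Add(-4, Add(-1, B)) = Add(-5, B))
Add(Function('Q')(-19, 19), Function('m')(12)) = Add(19, Add(-5, 12)) = Add(19, 7) = 26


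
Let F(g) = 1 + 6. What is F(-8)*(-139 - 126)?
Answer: -1855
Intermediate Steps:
F(g) = 7
F(-8)*(-139 - 126) = 7*(-139 - 126) = 7*(-265) = -1855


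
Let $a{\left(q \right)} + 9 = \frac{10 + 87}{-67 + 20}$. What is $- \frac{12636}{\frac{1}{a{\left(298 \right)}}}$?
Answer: $\frac{6570720}{47} \approx 1.398 \cdot 10^{5}$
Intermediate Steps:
$a{\left(q \right)} = - \frac{520}{47}$ ($a{\left(q \right)} = -9 + \frac{10 + 87}{-67 + 20} = -9 + \frac{97}{-47} = -9 + 97 \left(- \frac{1}{47}\right) = -9 - \frac{97}{47} = - \frac{520}{47}$)
$- \frac{12636}{\frac{1}{a{\left(298 \right)}}} = - \frac{12636}{\frac{1}{- \frac{520}{47}}} = - \frac{12636}{- \frac{47}{520}} = \left(-12636\right) \left(- \frac{520}{47}\right) = \frac{6570720}{47}$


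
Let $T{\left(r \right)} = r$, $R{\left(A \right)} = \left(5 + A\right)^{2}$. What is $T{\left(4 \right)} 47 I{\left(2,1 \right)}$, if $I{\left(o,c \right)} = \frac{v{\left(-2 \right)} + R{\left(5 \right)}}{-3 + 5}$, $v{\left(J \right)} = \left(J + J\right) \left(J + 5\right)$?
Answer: $8272$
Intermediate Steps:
$v{\left(J \right)} = 2 J \left(5 + J\right)$
$I{\left(o,c \right)} = 44$ ($I{\left(o,c \right)} = \frac{2 \left(-2\right) \left(5 - 2\right) + \left(5 + 5\right)^{2}}{-3 + 5} = \frac{2 \left(-2\right) 3 + 10^{2}}{2} = \left(-12 + 100\right) \frac{1}{2} = 88 \cdot \frac{1}{2} = 44$)
$T{\left(4 \right)} 47 I{\left(2,1 \right)} = 4 \cdot 47 \cdot 44 = 188 \cdot 44 = 8272$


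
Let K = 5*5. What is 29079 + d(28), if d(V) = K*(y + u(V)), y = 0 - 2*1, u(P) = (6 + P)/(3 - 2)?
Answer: 29879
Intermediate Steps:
u(P) = 6 + P (u(P) = (6 + P)/1 = (6 + P)*1 = 6 + P)
y = -2 (y = 0 - 2 = -2)
K = 25
d(V) = 100 + 25*V (d(V) = 25*(-2 + (6 + V)) = 25*(4 + V) = 100 + 25*V)
29079 + d(28) = 29079 + (100 + 25*28) = 29079 + (100 + 700) = 29079 + 800 = 29879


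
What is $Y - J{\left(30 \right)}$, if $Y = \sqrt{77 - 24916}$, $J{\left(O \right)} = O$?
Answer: $-30 + i \sqrt{24839} \approx -30.0 + 157.6 i$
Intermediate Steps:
$Y = i \sqrt{24839}$ ($Y = \sqrt{-24839} = i \sqrt{24839} \approx 157.6 i$)
$Y - J{\left(30 \right)} = i \sqrt{24839} - 30 = -30 + i \sqrt{24839}$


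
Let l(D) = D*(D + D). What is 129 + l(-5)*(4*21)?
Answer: 4329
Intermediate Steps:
l(D) = 2*D**2 (l(D) = D*(2*D) = 2*D**2)
129 + l(-5)*(4*21) = 129 + (2*(-5)**2)*(4*21) = 129 + (2*25)*84 = 129 + 50*84 = 129 + 4200 = 4329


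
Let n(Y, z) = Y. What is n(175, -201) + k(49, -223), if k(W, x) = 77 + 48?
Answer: 300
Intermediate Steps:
k(W, x) = 125
n(175, -201) + k(49, -223) = 175 + 125 = 300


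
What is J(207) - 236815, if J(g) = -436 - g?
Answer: -237458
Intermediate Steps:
J(207) - 236815 = (-436 - 1*207) - 236815 = (-436 - 207) - 236815 = -643 - 236815 = -237458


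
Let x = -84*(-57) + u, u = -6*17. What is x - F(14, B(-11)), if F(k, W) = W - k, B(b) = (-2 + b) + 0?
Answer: 4713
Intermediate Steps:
u = -102
B(b) = -2 + b
x = 4686 (x = -84*(-57) - 102 = 4788 - 102 = 4686)
x - F(14, B(-11)) = 4686 - ((-2 - 11) - 1*14) = 4686 - (-13 - 14) = 4686 - 1*(-27) = 4686 + 27 = 4713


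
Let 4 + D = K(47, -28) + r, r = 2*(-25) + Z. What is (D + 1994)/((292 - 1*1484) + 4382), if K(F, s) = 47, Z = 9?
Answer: 998/1595 ≈ 0.62571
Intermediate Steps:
r = -41 (r = 2*(-25) + 9 = -50 + 9 = -41)
D = 2 (D = -4 + (47 - 41) = -4 + 6 = 2)
(D + 1994)/((292 - 1*1484) + 4382) = (2 + 1994)/((292 - 1*1484) + 4382) = 1996/((292 - 1484) + 4382) = 1996/(-1192 + 4382) = 1996/3190 = 1996*(1/3190) = 998/1595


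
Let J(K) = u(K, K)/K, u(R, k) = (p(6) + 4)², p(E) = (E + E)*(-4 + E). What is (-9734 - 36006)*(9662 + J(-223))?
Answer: -98516733080/223 ≈ -4.4178e+8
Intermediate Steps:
p(E) = 2*E*(-4 + E) (p(E) = (2*E)*(-4 + E) = 2*E*(-4 + E))
u(R, k) = 784 (u(R, k) = (2*6*(-4 + 6) + 4)² = (2*6*2 + 4)² = (24 + 4)² = 28² = 784)
J(K) = 784/K
(-9734 - 36006)*(9662 + J(-223)) = (-9734 - 36006)*(9662 + 784/(-223)) = -45740*(9662 + 784*(-1/223)) = -45740*(9662 - 784/223) = -45740*2153842/223 = -98516733080/223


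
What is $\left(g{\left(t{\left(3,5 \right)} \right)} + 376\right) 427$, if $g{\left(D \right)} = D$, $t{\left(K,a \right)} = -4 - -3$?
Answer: $160125$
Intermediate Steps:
$t{\left(K,a \right)} = -1$ ($t{\left(K,a \right)} = -4 + 3 = -1$)
$\left(g{\left(t{\left(3,5 \right)} \right)} + 376\right) 427 = \left(-1 + 376\right) 427 = 375 \cdot 427 = 160125$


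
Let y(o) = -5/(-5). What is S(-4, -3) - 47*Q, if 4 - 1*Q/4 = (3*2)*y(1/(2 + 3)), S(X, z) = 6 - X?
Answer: 386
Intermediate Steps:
y(o) = 1 (y(o) = -5*(-⅕) = 1)
Q = -8 (Q = 16 - 4*3*2 = 16 - 24 = -8)
S(-4, -3) - 47*Q = (6 - 1*(-4)) - 47*(-8) = (6 + 4) + 376 = 10 + 376 = 386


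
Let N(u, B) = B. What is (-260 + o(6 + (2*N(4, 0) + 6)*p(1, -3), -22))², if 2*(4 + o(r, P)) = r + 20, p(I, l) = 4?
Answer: 57121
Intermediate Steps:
o(r, P) = 6 + r/2 (o(r, P) = -4 + (r + 20)/2 = -4 + (20 + r)/2 = -4 + (10 + r/2) = 6 + r/2)
(-260 + o(6 + (2*N(4, 0) + 6)*p(1, -3), -22))² = (-260 + (6 + (6 + (2*0 + 6)*4)/2))² = (-260 + (6 + (6 + (0 + 6)*4)/2))² = (-260 + (6 + (6 + 6*4)/2))² = (-260 + (6 + (6 + 24)/2))² = (-260 + (6 + (½)*30))² = (-260 + (6 + 15))² = (-260 + 21)² = (-239)² = 57121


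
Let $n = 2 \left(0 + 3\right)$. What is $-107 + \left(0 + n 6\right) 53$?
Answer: $1801$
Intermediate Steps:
$n = 6$ ($n = 2 \cdot 3 = 6$)
$-107 + \left(0 + n 6\right) 53 = -107 + \left(0 + 6 \cdot 6\right) 53 = -107 + \left(0 + 36\right) 53 = -107 + 36 \cdot 53 = -107 + 1908 = 1801$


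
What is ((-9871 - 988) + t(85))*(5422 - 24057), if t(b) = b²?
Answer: 67719590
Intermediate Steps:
((-9871 - 988) + t(85))*(5422 - 24057) = ((-9871 - 988) + 85²)*(5422 - 24057) = (-10859 + 7225)*(-18635) = -3634*(-18635) = 67719590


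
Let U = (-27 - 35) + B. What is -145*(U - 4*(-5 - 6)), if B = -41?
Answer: 8555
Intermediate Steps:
U = -103 (U = (-27 - 35) - 41 = -62 - 41 = -103)
-145*(U - 4*(-5 - 6)) = -145*(-103 - 4*(-5 - 6)) = -145*(-103 - 4*(-11)) = -145*(-103 + 44) = -145*(-59) = 8555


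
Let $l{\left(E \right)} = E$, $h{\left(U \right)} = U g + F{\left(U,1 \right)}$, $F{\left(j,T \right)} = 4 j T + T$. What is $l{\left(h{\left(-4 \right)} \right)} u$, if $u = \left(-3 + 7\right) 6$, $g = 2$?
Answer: $-552$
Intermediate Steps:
$F{\left(j,T \right)} = T + 4 T j$ ($F{\left(j,T \right)} = 4 T j + T = T + 4 T j$)
$h{\left(U \right)} = 1 + 6 U$ ($h{\left(U \right)} = U 2 + 1 \left(1 + 4 U\right) = 2 U + \left(1 + 4 U\right) = 1 + 6 U$)
$u = 24$ ($u = 4 \cdot 6 = 24$)
$l{\left(h{\left(-4 \right)} \right)} u = \left(1 + 6 \left(-4\right)\right) 24 = \left(1 - 24\right) 24 = \left(-23\right) 24 = -552$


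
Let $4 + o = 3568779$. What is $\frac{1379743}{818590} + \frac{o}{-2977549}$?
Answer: $\frac{1186888862657}{2437391835910} \approx 0.48695$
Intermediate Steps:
$o = 3568775$ ($o = -4 + 3568779 = 3568775$)
$\frac{1379743}{818590} + \frac{o}{-2977549} = \frac{1379743}{818590} + \frac{3568775}{-2977549} = 1379743 \cdot \frac{1}{818590} + 3568775 \left(- \frac{1}{2977549}\right) = \frac{1379743}{818590} - \frac{3568775}{2977549} = \frac{1186888862657}{2437391835910}$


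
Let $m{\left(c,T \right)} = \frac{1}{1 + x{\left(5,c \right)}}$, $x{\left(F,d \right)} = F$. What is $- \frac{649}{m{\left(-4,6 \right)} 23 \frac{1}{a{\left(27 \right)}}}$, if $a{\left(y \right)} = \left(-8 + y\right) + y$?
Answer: $-7788$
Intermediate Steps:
$a{\left(y \right)} = -8 + 2 y$
$m{\left(c,T \right)} = \frac{1}{6}$ ($m{\left(c,T \right)} = \frac{1}{1 + 5} = \frac{1}{6}$)
$- \frac{649}{m{\left(-4,6 \right)} 23 \frac{1}{a{\left(27 \right)}}} = - \frac{649}{\frac{1}{6} \cdot 23 \frac{1}{-8 + 2 \cdot 27}} = - \frac{649}{\frac{23}{6} \frac{1}{-8 + 54}} = - \frac{649}{\frac{23}{6} \cdot \frac{1}{46}} = - 649 \frac{1}{\frac{1}{12}} = \left(-649\right) 12 = -7788$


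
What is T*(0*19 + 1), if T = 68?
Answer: 68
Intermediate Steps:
T*(0*19 + 1) = 68*(0*19 + 1) = 68*(0 + 1) = 68*1 = 68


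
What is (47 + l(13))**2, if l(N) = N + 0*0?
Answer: 3600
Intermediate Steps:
l(N) = N (l(N) = N + 0 = N)
(47 + l(13))**2 = (47 + 13)**2 = 60**2 = 3600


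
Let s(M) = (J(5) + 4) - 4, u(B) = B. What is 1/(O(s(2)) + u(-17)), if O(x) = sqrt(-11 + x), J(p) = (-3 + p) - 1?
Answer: -17/299 - I*sqrt(10)/299 ≈ -0.056856 - 0.010576*I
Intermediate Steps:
J(p) = -4 + p
s(M) = 1 (s(M) = ((-4 + 5) + 4) - 4 = (1 + 4) - 4 = 5 - 4 = 1)
1/(O(s(2)) + u(-17)) = 1/(sqrt(-11 + 1) - 17) = 1/(sqrt(-10) - 17) = 1/(I*sqrt(10) - 17) = 1/(-17 + I*sqrt(10))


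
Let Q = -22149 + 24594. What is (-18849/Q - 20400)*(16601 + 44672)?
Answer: -1019109876259/815 ≈ -1.2504e+9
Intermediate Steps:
Q = 2445
(-18849/Q - 20400)*(16601 + 44672) = (-18849/2445 - 20400)*(16601 + 44672) = (-18849*1/2445 - 20400)*61273 = (-6283/815 - 20400)*61273 = -16632283/815*61273 = -1019109876259/815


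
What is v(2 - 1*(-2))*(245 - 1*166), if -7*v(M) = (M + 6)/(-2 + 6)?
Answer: -395/14 ≈ -28.214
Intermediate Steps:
v(M) = -3/14 - M/28 (v(M) = -(M + 6)/(7*(-2 + 6)) = -(6 + M)/(7*4) = -(3/2 + M/4)/7 = -3/14 - M/28)
v(2 - 1*(-2))*(245 - 1*166) = (-3/14 - (2 - 1*(-2))/28)*(245 - 1*166) = (-3/14 - (2 + 2)/28)*(245 - 166) = (-3/14 - 1/28*4)*79 = (-3/14 - ⅐)*79 = -5/14*79 = -395/14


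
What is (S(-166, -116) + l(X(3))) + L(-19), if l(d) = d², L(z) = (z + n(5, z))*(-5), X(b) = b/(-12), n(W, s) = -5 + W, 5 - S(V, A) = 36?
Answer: 1025/16 ≈ 64.063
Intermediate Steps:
S(V, A) = -31 (S(V, A) = 5 - 1*36 = 5 - 36 = -31)
X(b) = -b/12 (X(b) = b*(-1/12) = -b/12)
L(z) = -5*z (L(z) = (z + (-5 + 5))*(-5) = (z + 0)*(-5) = z*(-5) = -5*z)
(S(-166, -116) + l(X(3))) + L(-19) = (-31 + (-1/12*3)²) - 5*(-19) = (-31 + (-¼)²) + 95 = (-31 + 1/16) + 95 = -495/16 + 95 = 1025/16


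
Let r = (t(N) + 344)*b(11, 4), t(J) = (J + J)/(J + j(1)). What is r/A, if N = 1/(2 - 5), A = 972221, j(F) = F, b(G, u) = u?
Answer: 1372/972221 ≈ 0.0014112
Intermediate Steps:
N = -⅓ (N = 1/(-3) = -⅓ ≈ -0.33333)
t(J) = 2*J/(1 + J) (t(J) = (J + J)/(J + 1) = (2*J)/(1 + J) = 2*J/(1 + J))
r = 1372 (r = (2*(-⅓)/(1 - ⅓) + 344)*4 = (2*(-⅓)/(⅔) + 344)*4 = (2*(-⅓)*(3/2) + 344)*4 = (-1 + 344)*4 = 343*4 = 1372)
r/A = 1372/972221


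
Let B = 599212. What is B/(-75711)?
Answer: -599212/75711 ≈ -7.9145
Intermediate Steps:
B/(-75711) = 599212/(-75711) = 599212*(-1/75711) = -599212/75711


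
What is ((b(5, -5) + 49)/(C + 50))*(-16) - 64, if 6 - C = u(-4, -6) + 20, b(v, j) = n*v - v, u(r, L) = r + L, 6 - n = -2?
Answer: -2144/23 ≈ -93.217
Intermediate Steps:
n = 8 (n = 6 - 1*(-2) = 6 + 2 = 8)
u(r, L) = L + r
b(v, j) = 7*v (b(v, j) = 8*v - v = 7*v)
C = -4 (C = 6 - ((-6 - 4) + 20) = 6 - (-10 + 20) = 6 - 1*10 = 6 - 10 = -4)
((b(5, -5) + 49)/(C + 50))*(-16) - 64 = ((7*5 + 49)/(-4 + 50))*(-16) - 64 = ((35 + 49)/46)*(-16) - 64 = (84*(1/46))*(-16) - 64 = (42/23)*(-16) - 64 = -672/23 - 64 = -2144/23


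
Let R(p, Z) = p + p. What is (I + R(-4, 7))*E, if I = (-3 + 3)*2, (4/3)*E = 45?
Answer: -270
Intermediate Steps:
R(p, Z) = 2*p
E = 135/4 (E = (3/4)*45 = 135/4 ≈ 33.750)
I = 0 (I = 0*2 = 0)
(I + R(-4, 7))*E = (0 + 2*(-4))*(135/4) = (0 - 8)*(135/4) = -8*135/4 = -270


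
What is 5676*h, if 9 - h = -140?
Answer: 845724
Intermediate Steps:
h = 149 (h = 9 - 1*(-140) = 9 + 140 = 149)
5676*h = 5676*149 = 845724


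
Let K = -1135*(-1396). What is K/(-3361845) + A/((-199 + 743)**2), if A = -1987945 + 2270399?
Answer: 48066781307/99489096192 ≈ 0.48314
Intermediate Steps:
K = 1584460
A = 282454
K/(-3361845) + A/((-199 + 743)**2) = 1584460/(-3361845) + 282454/((-199 + 743)**2) = 1584460*(-1/3361845) + 282454/(544**2) = -316892/672369 + 282454/295936 = -316892/672369 + 282454*(1/295936) = -316892/672369 + 141227/147968 = 48066781307/99489096192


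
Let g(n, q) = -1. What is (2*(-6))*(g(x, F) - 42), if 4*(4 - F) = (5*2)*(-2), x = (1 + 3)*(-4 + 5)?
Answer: 516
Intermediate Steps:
x = 4 (x = 4*1 = 4)
F = 9 (F = 4 - 5*2*(-2)/4 = 4 - 5*(-2)/2 = 4 - ¼*(-20) = 4 + 5 = 9)
(2*(-6))*(g(x, F) - 42) = (2*(-6))*(-1 - 42) = -12*(-43) = 516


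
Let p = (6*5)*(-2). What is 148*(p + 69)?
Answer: 1332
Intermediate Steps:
p = -60 (p = 30*(-2) = -60)
148*(p + 69) = 148*(-60 + 69) = 148*9 = 1332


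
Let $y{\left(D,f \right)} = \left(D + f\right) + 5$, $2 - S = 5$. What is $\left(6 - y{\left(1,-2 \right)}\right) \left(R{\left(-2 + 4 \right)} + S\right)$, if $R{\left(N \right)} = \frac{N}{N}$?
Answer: $-4$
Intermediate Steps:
$S = -3$ ($S = 2 - 5 = -3$)
$y{\left(D,f \right)} = 5 + D + f$
$R{\left(N \right)} = 1$
$\left(6 - y{\left(1,-2 \right)}\right) \left(R{\left(-2 + 4 \right)} + S\right) = \left(6 - \left(5 + 1 - 2\right)\right) \left(1 - 3\right) = \left(6 - 4\right) \left(-2\right) = 2 \left(-2\right) = -4$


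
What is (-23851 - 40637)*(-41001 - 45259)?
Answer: 5562734880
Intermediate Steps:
(-23851 - 40637)*(-41001 - 45259) = -64488*(-86260) = 5562734880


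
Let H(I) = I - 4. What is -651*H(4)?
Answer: 0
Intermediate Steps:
H(I) = -4 + I
-651*H(4) = -651*(-4 + 4) = -651*0 = 0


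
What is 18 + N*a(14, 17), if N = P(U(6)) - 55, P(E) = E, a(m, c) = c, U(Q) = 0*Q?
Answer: -917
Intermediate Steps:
U(Q) = 0
N = -55 (N = 0 - 55 = -55)
18 + N*a(14, 17) = 18 - 55*17 = 18 - 935 = -917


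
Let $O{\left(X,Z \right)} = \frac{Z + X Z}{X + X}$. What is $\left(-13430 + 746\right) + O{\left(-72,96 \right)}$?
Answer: $- \frac{37910}{3} \approx -12637.0$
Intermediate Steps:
$O{\left(X,Z \right)} = \frac{Z + X Z}{2 X}$
$\left(-13430 + 746\right) + O{\left(-72,96 \right)} = \left(-13430 + 746\right) + \frac{1}{2} \cdot 96 \frac{1}{-72} \left(1 - 72\right) = -12684 + \frac{1}{2} \cdot 96 \left(- \frac{1}{72}\right) \left(-71\right) = -12684 + \frac{142}{3} = - \frac{37910}{3}$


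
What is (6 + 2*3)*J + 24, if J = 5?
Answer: 84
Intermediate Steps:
(6 + 2*3)*J + 24 = (6 + 2*3)*5 + 24 = (6 + 6)*5 + 24 = 12*5 + 24 = 60 + 24 = 84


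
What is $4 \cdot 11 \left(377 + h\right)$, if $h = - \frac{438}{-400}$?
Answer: $\frac{831809}{50} \approx 16636.0$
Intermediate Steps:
$h = \frac{219}{200}$ ($h = \left(-438\right) \left(- \frac{1}{400}\right) = \frac{219}{200} \approx 1.095$)
$4 \cdot 11 \left(377 + h\right) = 4 \cdot 11 \left(377 + \frac{219}{200}\right) = 44 \cdot \frac{75619}{200} = \frac{831809}{50}$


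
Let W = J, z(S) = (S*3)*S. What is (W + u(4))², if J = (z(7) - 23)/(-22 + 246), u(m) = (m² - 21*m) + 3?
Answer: 13024881/3136 ≈ 4153.3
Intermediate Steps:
z(S) = 3*S² (z(S) = (3*S)*S = 3*S²)
u(m) = 3 + m² - 21*m
J = 31/56 (J = (3*7² - 23)/(-22 + 246) = (3*49 - 23)/224 = (147 - 23)*(1/224) = 124*(1/224) = 31/56 ≈ 0.55357)
W = 31/56 ≈ 0.55357
(W + u(4))² = (31/56 + (3 + 4² - 21*4))² = (31/56 + (3 + 16 - 84))² = (31/56 - 65)² = (-3609/56)² = 13024881/3136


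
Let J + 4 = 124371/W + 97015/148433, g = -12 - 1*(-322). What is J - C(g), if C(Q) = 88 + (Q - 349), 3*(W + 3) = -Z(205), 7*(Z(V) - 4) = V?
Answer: -389975873967/43936168 ≈ -8876.0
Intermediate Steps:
Z(V) = 4 + V/7
W = -296/21 (W = -3 + (-(4 + (⅐)*205))/3 = -3 + (-(4 + 205/7))/3 = -3 + (-1*233/7)/3 = -3 + (⅓)*(-233/7) = -3 - 233/21 = -296/21 ≈ -14.095)
g = 310 (g = -12 + 322 = 310)
J = -387823001735/43936168 (J = -4 + (124371/(-296/21) + 97015/148433) = -4 + (124371*(-21/296) + 97015*(1/148433)) = -4 + (-2611791/296 + 97015/148433) = -4 - 387647257063/43936168 = -387823001735/43936168 ≈ -8827.0)
C(Q) = -261 + Q (C(Q) = 88 + (-349 + Q) = -261 + Q)
J - C(g) = -387823001735/43936168 - (-261 + 310) = -387823001735/43936168 - 1*49 = -387823001735/43936168 - 49 = -389975873967/43936168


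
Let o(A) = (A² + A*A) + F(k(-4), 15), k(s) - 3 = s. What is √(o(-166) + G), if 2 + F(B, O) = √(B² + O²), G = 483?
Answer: √(55593 + √226) ≈ 235.81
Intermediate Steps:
k(s) = 3 + s
F(B, O) = -2 + √(B² + O²)
o(A) = -2 + √226 + 2*A² (o(A) = (A² + A*A) + (-2 + √((3 - 4)² + 15²)) = (A² + A²) + (-2 + √((-1)² + 225)) = 2*A² + (-2 + √(1 + 225)) = 2*A² + (-2 + √226) = -2 + √226 + 2*A²)
√(o(-166) + G) = √((-2 + √226 + 2*(-166)²) + 483) = √((-2 + √226 + 2*27556) + 483) = √((-2 + √226 + 55112) + 483) = √((55110 + √226) + 483) = √(55593 + √226)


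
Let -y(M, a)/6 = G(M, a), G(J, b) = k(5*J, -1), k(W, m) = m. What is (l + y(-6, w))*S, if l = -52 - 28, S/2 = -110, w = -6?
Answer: 16280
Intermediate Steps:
G(J, b) = -1
y(M, a) = 6 (y(M, a) = -6*(-1) = 6)
S = -220 (S = 2*(-110) = -220)
l = -80
(l + y(-6, w))*S = (-80 + 6)*(-220) = -74*(-220) = 16280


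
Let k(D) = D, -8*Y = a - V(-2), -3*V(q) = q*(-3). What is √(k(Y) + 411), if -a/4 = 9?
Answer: √1661/2 ≈ 20.378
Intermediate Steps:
V(q) = q (V(q) = -q*(-3)/3 = -(-1)*q = q)
a = -36 (a = -4*9 = -36)
Y = 17/4 (Y = -(-36 - 1*(-2))/8 = -(-36 + 2)/8 = -⅛*(-34) = 17/4 ≈ 4.2500)
√(k(Y) + 411) = √(17/4 + 411) = √(1661/4) = √1661/2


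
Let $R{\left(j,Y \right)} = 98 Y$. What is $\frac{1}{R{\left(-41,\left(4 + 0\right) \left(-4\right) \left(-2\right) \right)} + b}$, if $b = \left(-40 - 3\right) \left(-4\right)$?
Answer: $\frac{1}{3308} \approx 0.0003023$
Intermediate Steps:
$b = 172$ ($b = \left(-43\right) \left(-4\right) = 172$)
$\frac{1}{R{\left(-41,\left(4 + 0\right) \left(-4\right) \left(-2\right) \right)} + b} = \frac{1}{98 \left(4 + 0\right) \left(-4\right) \left(-2\right) + 172} = \frac{1}{98 \cdot 4 \left(-4\right) \left(-2\right) + 172} = \frac{1}{98 \left(\left(-16\right) \left(-2\right)\right) + 172} = \frac{1}{98 \cdot 32 + 172} = \frac{1}{3136 + 172} = \frac{1}{3308}$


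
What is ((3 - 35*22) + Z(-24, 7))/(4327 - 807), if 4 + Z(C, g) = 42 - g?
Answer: -23/110 ≈ -0.20909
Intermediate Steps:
Z(C, g) = 38 - g (Z(C, g) = -4 + (42 - g) = 38 - g)
((3 - 35*22) + Z(-24, 7))/(4327 - 807) = ((3 - 35*22) + (38 - 1*7))/(4327 - 807) = ((3 - 770) + (38 - 7))/3520 = (-767 + 31)*(1/3520) = -736*1/3520 = -23/110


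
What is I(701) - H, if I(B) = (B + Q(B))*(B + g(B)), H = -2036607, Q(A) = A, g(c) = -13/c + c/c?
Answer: 3020785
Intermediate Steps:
g(c) = 1 - 13/c (g(c) = -13/c + 1 = 1 - 13/c)
I(B) = 2*B*(B + (-13 + B)/B) (I(B) = (B + B)*(B + (-13 + B)/B) = (2*B)*(B + (-13 + B)/B) = 2*B*(B + (-13 + B)/B))
I(701) - H = (-26 + 2*701 + 2*701²) - 1*(-2036607) = (-26 + 1402 + 2*491401) + 2036607 = (-26 + 1402 + 982802) + 2036607 = 984178 + 2036607 = 3020785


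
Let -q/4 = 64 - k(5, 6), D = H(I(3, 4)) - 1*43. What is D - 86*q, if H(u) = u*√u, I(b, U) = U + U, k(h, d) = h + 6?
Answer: 18189 + 16*√2 ≈ 18212.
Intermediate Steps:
k(h, d) = 6 + h
I(b, U) = 2*U
H(u) = u^(3/2)
D = -43 + 16*√2 (D = (2*4)^(3/2) - 1*43 = 8^(3/2) - 43 = 16*√2 - 43 = -43 + 16*√2 ≈ -20.373)
q = -212 (q = -4*(64 - (6 + 5)) = -4*(64 - 1*11) = -4*(64 - 11) = -4*53 = -212)
D - 86*q = (-43 + 16*√2) - 86*(-212) = (-43 + 16*√2) + 18232 = 18189 + 16*√2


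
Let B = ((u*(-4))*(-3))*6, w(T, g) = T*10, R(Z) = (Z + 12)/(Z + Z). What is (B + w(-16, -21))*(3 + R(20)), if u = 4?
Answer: 2432/5 ≈ 486.40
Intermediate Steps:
R(Z) = (12 + Z)/(2*Z) (R(Z) = (12 + Z)/((2*Z)) = (12 + Z)*(1/(2*Z)) = (12 + Z)/(2*Z))
w(T, g) = 10*T
B = 288 (B = ((4*(-4))*(-3))*6 = -16*(-3)*6 = 48*6 = 288)
(B + w(-16, -21))*(3 + R(20)) = (288 + 10*(-16))*(3 + (½)*(12 + 20)/20) = (288 - 160)*(3 + (½)*(1/20)*32) = 128*(3 + ⅘) = 128*(19/5) = 2432/5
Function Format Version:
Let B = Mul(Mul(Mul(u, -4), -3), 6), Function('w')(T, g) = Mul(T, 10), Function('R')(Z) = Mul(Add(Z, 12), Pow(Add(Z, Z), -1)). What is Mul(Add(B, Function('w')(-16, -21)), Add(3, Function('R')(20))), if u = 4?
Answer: Rational(2432, 5) ≈ 486.40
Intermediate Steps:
Function('R')(Z) = Mul(Rational(1, 2), Pow(Z, -1), Add(12, Z)) (Function('R')(Z) = Mul(Add(12, Z), Pow(Mul(2, Z), -1)) = Mul(Add(12, Z), Mul(Rational(1, 2), Pow(Z, -1))) = Mul(Rational(1, 2), Pow(Z, -1), Add(12, Z)))
Function('w')(T, g) = Mul(10, T)
B = 288 (B = Mul(Mul(Mul(4, -4), -3), 6) = Mul(Mul(-16, -3), 6) = Mul(48, 6) = 288)
Mul(Add(B, Function('w')(-16, -21)), Add(3, Function('R')(20))) = Mul(Add(288, Mul(10, -16)), Add(3, Mul(Rational(1, 2), Pow(20, -1), Add(12, 20)))) = Mul(Add(288, -160), Add(3, Mul(Rational(1, 2), Rational(1, 20), 32))) = Mul(128, Add(3, Rational(4, 5))) = Mul(128, Rational(19, 5)) = Rational(2432, 5)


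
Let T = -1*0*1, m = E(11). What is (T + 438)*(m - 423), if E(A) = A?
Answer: -180456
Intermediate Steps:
m = 11
T = 0 (T = 0*1 = 0)
(T + 438)*(m - 423) = (0 + 438)*(11 - 423) = 438*(-412) = -180456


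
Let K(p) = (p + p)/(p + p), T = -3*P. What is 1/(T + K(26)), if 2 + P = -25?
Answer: 1/82 ≈ 0.012195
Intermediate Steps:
P = -27 (P = -2 - 25 = -27)
T = 81 (T = -3*(-27) = 81)
K(p) = 1 (K(p) = (2*p)/((2*p)) = (2*p)*(1/(2*p)) = 1)
1/(T + K(26)) = 1/(81 + 1) = 1/82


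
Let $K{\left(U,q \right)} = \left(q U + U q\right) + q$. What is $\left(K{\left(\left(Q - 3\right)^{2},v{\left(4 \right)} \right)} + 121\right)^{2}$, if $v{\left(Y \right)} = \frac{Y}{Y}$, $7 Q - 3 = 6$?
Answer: $\frac{39262756}{2401} \approx 16353.0$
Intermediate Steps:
$Q = \frac{9}{7}$ ($Q = \frac{3}{7} + \frac{1}{7} \cdot 6 = \frac{3}{7} + \frac{6}{7} = \frac{9}{7} \approx 1.2857$)
$v{\left(Y \right)} = 1$
$K{\left(U,q \right)} = q + 2 U q$ ($K{\left(U,q \right)} = \left(U q + U q\right) + q = 2 U q + q = q + 2 U q$)
$\left(K{\left(\left(Q - 3\right)^{2},v{\left(4 \right)} \right)} + 121\right)^{2} = \left(1 \left(1 + 2 \left(\frac{9}{7} - 3\right)^{2}\right) + 121\right)^{2} = \left(1 \left(1 + 2 \left(- \frac{12}{7}\right)^{2}\right) + 121\right)^{2} = \left(1 \left(1 + 2 \cdot \frac{144}{49}\right) + 121\right)^{2} = \left(1 \left(1 + \frac{288}{49}\right) + 121\right)^{2} = \left(1 \cdot \frac{337}{49} + 121\right)^{2} = \left(\frac{337}{49} + 121\right)^{2} = \left(\frac{6266}{49}\right)^{2} = \frac{39262756}{2401}$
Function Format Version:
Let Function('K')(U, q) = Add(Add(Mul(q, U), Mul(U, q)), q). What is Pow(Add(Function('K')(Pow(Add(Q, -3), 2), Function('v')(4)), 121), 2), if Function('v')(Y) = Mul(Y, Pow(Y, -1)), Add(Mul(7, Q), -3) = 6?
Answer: Rational(39262756, 2401) ≈ 16353.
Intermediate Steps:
Q = Rational(9, 7) (Q = Add(Rational(3, 7), Mul(Rational(1, 7), 6)) = Add(Rational(3, 7), Rational(6, 7)) = Rational(9, 7) ≈ 1.2857)
Function('v')(Y) = 1
Function('K')(U, q) = Add(q, Mul(2, U, q)) (Function('K')(U, q) = Add(Add(Mul(U, q), Mul(U, q)), q) = Add(Mul(2, U, q), q) = Add(q, Mul(2, U, q)))
Pow(Add(Function('K')(Pow(Add(Q, -3), 2), Function('v')(4)), 121), 2) = Pow(Add(Mul(1, Add(1, Mul(2, Pow(Add(Rational(9, 7), -3), 2)))), 121), 2) = Pow(Add(Mul(1, Add(1, Mul(2, Pow(Rational(-12, 7), 2)))), 121), 2) = Pow(Add(Mul(1, Add(1, Mul(2, Rational(144, 49)))), 121), 2) = Pow(Add(Mul(1, Add(1, Rational(288, 49))), 121), 2) = Pow(Add(Mul(1, Rational(337, 49)), 121), 2) = Pow(Add(Rational(337, 49), 121), 2) = Pow(Rational(6266, 49), 2) = Rational(39262756, 2401)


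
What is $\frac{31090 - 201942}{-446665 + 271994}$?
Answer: $\frac{170852}{174671} \approx 0.97814$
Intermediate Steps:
$\frac{31090 - 201942}{-446665 + 271994} = \frac{31090 - 201942}{-174671} = \left(-170852\right) \left(- \frac{1}{174671}\right) = \frac{170852}{174671}$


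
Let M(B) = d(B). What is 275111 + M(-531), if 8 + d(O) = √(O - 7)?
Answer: 275103 + I*√538 ≈ 2.751e+5 + 23.195*I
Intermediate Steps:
d(O) = -8 + √(-7 + O) (d(O) = -8 + √(O - 7) = -8 + √(-7 + O))
M(B) = -8 + √(-7 + B)
275111 + M(-531) = 275111 + (-8 + √(-7 - 531)) = 275111 + (-8 + √(-538)) = 275111 + (-8 + I*√538) = 275103 + I*√538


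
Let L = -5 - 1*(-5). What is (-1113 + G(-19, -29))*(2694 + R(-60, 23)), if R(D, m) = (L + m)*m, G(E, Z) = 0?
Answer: -3587199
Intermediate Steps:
L = 0 (L = -5 + 5 = 0)
R(D, m) = m**2 (R(D, m) = (0 + m)*m = m*m = m**2)
(-1113 + G(-19, -29))*(2694 + R(-60, 23)) = (-1113 + 0)*(2694 + 23**2) = -1113*(2694 + 529) = -1113*3223 = -3587199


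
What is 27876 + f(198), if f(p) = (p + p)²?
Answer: 184692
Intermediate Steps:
f(p) = 4*p² (f(p) = (2*p)² = 4*p²)
27876 + f(198) = 27876 + 4*198² = 27876 + 4*39204 = 27876 + 156816 = 184692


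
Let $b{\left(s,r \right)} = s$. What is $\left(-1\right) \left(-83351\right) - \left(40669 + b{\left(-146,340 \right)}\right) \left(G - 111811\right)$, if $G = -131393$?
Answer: $9855439043$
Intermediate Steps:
$\left(-1\right) \left(-83351\right) - \left(40669 + b{\left(-146,340 \right)}\right) \left(G - 111811\right) = \left(-1\right) \left(-83351\right) - \left(40669 - 146\right) \left(-131393 - 111811\right) = 83351 - 40523 \left(-243204\right) = 83351 - -9855355692 = 83351 + 9855355692 = 9855439043$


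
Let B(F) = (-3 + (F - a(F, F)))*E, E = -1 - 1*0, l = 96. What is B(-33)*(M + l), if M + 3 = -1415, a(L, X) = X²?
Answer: -1487250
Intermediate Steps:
M = -1418 (M = -3 - 1415 = -1418)
E = -1 (E = -1 + 0 = -1)
B(F) = 3 + F² - F (B(F) = (-3 + (F - F²))*(-1) = (-3 + F - F²)*(-1) = 3 + F² - F)
B(-33)*(M + l) = (3 + (-33)² - 1*(-33))*(-1418 + 96) = (3 + 1089 + 33)*(-1322) = 1125*(-1322) = -1487250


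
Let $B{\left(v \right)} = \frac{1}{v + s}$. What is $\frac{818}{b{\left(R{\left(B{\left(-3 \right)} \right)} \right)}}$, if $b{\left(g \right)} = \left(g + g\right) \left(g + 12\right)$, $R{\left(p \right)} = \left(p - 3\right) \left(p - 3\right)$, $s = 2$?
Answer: $\frac{409}{448} \approx 0.91295$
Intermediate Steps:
$B{\left(v \right)} = \frac{1}{2 + v}$ ($B{\left(v \right)} = \frac{1}{v + 2} = \frac{1}{2 + v}$)
$R{\left(p \right)} = \left(-3 + p\right)^{2}$ ($R{\left(p \right)} = \left(-3 + p\right) \left(-3 + p\right) = \left(-3 + p\right)^{2}$)
$b{\left(g \right)} = 2 g \left(12 + g\right)$
$\frac{818}{b{\left(R{\left(B{\left(-3 \right)} \right)} \right)}} = \frac{818}{2 \left(-3 + \frac{1}{2 - 3}\right)^{2} \left(12 + \left(-3 + \frac{1}{2 - 3}\right)^{2}\right)} = \frac{818}{2 \left(-3 + \frac{1}{-1}\right)^{2} \left(12 + \left(-3 + \frac{1}{-1}\right)^{2}\right)} = \frac{818}{2 \left(-3 - 1\right)^{2} \left(12 + \left(-3 - 1\right)^{2}\right)} = \frac{818}{2 \left(-4\right)^{2} \left(12 + \left(-4\right)^{2}\right)} = \frac{818}{2 \cdot 16 \left(12 + 16\right)} = \frac{818}{2 \cdot 16 \cdot 28} = \frac{818}{896} = 818 \cdot \frac{1}{896} = \frac{409}{448}$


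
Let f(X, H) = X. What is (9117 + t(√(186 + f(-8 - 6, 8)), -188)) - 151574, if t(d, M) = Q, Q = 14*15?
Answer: -142247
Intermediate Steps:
Q = 210
t(d, M) = 210
(9117 + t(√(186 + f(-8 - 6, 8)), -188)) - 151574 = (9117 + 210) - 151574 = 9327 - 151574 = -142247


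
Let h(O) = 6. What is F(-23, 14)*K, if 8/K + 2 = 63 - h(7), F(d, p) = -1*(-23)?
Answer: 184/55 ≈ 3.3455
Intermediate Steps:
F(d, p) = 23
K = 8/55 (K = 8/(-2 + (63 - 1*6)) = 8/(-2 + (63 - 6)) = 8/(-2 + 57) = 8/55 ≈ 0.14545)
F(-23, 14)*K = 23*(8/55) = 184/55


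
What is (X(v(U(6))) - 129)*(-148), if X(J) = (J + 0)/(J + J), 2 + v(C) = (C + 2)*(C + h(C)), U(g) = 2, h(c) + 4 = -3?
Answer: 19018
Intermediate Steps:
h(c) = -7 (h(c) = -4 - 3 = -7)
v(C) = -2 + (-7 + C)*(2 + C) (v(C) = -2 + (C + 2)*(C - 7) = -2 + (2 + C)*(-7 + C) = -2 + (-7 + C)*(2 + C))
X(J) = 1/2 (X(J) = J/((2*J)) = J*(1/(2*J)) = 1/2)
(X(v(U(6))) - 129)*(-148) = (1/2 - 129)*(-148) = -257/2*(-148) = 19018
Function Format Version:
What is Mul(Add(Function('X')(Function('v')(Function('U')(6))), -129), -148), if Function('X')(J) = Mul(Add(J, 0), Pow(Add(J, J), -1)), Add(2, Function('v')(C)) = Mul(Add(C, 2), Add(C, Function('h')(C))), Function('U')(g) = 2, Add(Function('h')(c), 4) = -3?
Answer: 19018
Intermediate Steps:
Function('h')(c) = -7 (Function('h')(c) = Add(-4, -3) = -7)
Function('v')(C) = Add(-2, Mul(Add(-7, C), Add(2, C))) (Function('v')(C) = Add(-2, Mul(Add(C, 2), Add(C, -7))) = Add(-2, Mul(Add(2, C), Add(-7, C))) = Add(-2, Mul(Add(-7, C), Add(2, C))))
Function('X')(J) = Rational(1, 2) (Function('X')(J) = Mul(J, Pow(Mul(2, J), -1)) = Mul(J, Mul(Rational(1, 2), Pow(J, -1))) = Rational(1, 2))
Mul(Add(Function('X')(Function('v')(Function('U')(6))), -129), -148) = Mul(Add(Rational(1, 2), -129), -148) = Mul(Rational(-257, 2), -148) = 19018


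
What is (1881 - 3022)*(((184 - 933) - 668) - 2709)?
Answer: 4707766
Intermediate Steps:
(1881 - 3022)*(((184 - 933) - 668) - 2709) = -1141*((-749 - 668) - 2709) = -1141*(-1417 - 2709) = -1141*(-4126) = 4707766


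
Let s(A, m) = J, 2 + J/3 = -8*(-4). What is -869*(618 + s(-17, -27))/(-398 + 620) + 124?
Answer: -97954/37 ≈ -2647.4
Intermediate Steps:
J = 90 (J = -6 + 3*(-8*(-4)) = -6 + 3*32 = -6 + 96 = 90)
s(A, m) = 90
-869*(618 + s(-17, -27))/(-398 + 620) + 124 = -869*(618 + 90)/(-398 + 620) + 124 = -615252/222 + 124 = -869*118/37 + 124 = -102542/37 + 124 = -97954/37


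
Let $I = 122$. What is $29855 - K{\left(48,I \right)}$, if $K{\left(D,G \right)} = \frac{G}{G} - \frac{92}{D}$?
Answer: $\frac{358271}{12} \approx 29856.0$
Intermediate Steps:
$K{\left(D,G \right)} = 1 - \frac{92}{D}$
$29855 - K{\left(48,I \right)} = 29855 - \frac{-92 + 48}{48} = 29855 - \frac{1}{48} \left(-44\right) = 29855 - - \frac{11}{12} = 29855 + \frac{11}{12} = \frac{358271}{12}$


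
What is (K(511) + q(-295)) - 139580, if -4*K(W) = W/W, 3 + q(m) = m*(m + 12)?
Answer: -224393/4 ≈ -56098.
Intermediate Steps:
q(m) = -3 + m*(12 + m) (q(m) = -3 + m*(m + 12) = -3 + m*(12 + m))
K(W) = -¼ (K(W) = -W/(4*W) = -¼*1 = -¼)
(K(511) + q(-295)) - 139580 = (-¼ + (-3 + (-295)² + 12*(-295))) - 139580 = (-¼ + (-3 + 87025 - 3540)) - 139580 = (-¼ + 83482) - 139580 = 333927/4 - 139580 = -224393/4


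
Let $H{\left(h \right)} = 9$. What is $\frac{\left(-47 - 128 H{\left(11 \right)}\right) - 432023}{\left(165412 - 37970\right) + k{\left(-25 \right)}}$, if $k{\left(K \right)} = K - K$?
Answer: $- \frac{216611}{63721} \approx -3.3994$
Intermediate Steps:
$k{\left(K \right)} = 0$
$\frac{\left(-47 - 128 H{\left(11 \right)}\right) - 432023}{\left(165412 - 37970\right) + k{\left(-25 \right)}} = \frac{\left(-47 - 1152\right) - 432023}{\left(165412 - 37970\right) + 0} = \frac{\left(-47 - 1152\right) - 432023}{127442 + 0} = \frac{-1199 - 432023}{127442} = \left(-433222\right) \frac{1}{127442} = - \frac{216611}{63721}$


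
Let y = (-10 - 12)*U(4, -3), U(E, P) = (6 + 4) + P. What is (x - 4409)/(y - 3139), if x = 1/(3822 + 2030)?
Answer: 25801467/19270636 ≈ 1.3389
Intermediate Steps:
U(E, P) = 10 + P
x = 1/5852 ≈ 0.00017088
y = -154 (y = (-10 - 12)*(10 - 3) = -22*7 = -154)
(x - 4409)/(y - 3139) = (1/5852 - 4409)/(-154 - 3139) = -25801467/5852/(-3293) = -25801467/5852*(-1/3293) = 25801467/19270636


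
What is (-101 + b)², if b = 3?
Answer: 9604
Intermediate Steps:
(-101 + b)² = (-101 + 3)² = (-98)² = 9604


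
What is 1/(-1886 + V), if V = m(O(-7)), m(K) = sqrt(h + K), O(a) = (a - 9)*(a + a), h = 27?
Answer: -1886/3556745 - sqrt(251)/3556745 ≈ -0.00053471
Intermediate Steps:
O(a) = 2*a*(-9 + a) (O(a) = (-9 + a)*(2*a) = 2*a*(-9 + a))
m(K) = sqrt(27 + K)
V = sqrt(251) (V = sqrt(27 + 2*(-7)*(-9 - 7)) = sqrt(27 + 2*(-7)*(-16)) = sqrt(27 + 224) = sqrt(251) ≈ 15.843)
1/(-1886 + V) = 1/(-1886 + sqrt(251))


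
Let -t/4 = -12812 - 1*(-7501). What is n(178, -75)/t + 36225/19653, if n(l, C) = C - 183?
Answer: 127415571/69584722 ≈ 1.8311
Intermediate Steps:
t = 21244 (t = -4*(-12812 - 1*(-7501)) = -4*(-12812 + 7501) = -4*(-5311) = 21244)
n(l, C) = -183 + C
n(178, -75)/t + 36225/19653 = (-183 - 75)/21244 + 36225/19653 = -258*1/21244 + 36225*(1/19653) = -129/10622 + 12075/6551 = 127415571/69584722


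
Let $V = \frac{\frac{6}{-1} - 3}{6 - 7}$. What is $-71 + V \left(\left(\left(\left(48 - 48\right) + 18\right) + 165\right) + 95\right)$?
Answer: $2431$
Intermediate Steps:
$V = 9$ ($V = \frac{6 \left(-1\right) - 3}{-1} = \left(-6 - 3\right) \left(-1\right) = \left(-9\right) \left(-1\right) = 9$)
$-71 + V \left(\left(\left(\left(48 - 48\right) + 18\right) + 165\right) + 95\right) = -71 + 9 \left(\left(\left(\left(48 - 48\right) + 18\right) + 165\right) + 95\right) = -71 + 9 \left(\left(\left(0 + 18\right) + 165\right) + 95\right) = -71 + 9 \left(\left(18 + 165\right) + 95\right) = -71 + 9 \left(183 + 95\right) = -71 + 9 \cdot 278 = -71 + 2502 = 2431$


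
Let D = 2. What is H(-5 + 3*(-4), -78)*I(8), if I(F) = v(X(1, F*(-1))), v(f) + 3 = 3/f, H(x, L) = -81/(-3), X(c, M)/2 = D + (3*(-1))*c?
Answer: -243/2 ≈ -121.50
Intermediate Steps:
X(c, M) = 4 - 6*c (X(c, M) = 2*(2 + (3*(-1))*c) = 2*(2 - 3*c) = 4 - 6*c)
H(x, L) = 27 (H(x, L) = -81*(-1/3) = 27)
v(f) = -3 + 3/f
I(F) = -9/2 (I(F) = -3 + 3/(4 - 6*1) = -3 + 3/(4 - 6) = -3 + 3/(-2) = -3 + 3*(-1/2) = -3 - 3/2 = -9/2)
H(-5 + 3*(-4), -78)*I(8) = 27*(-9/2) = -243/2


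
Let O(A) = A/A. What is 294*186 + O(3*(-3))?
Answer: 54685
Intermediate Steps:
O(A) = 1
294*186 + O(3*(-3)) = 294*186 + 1 = 54684 + 1 = 54685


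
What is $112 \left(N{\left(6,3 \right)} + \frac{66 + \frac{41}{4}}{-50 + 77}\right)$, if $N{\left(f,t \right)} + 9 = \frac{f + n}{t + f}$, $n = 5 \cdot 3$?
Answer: $- \frac{11620}{27} \approx -430.37$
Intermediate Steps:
$n = 15$
$N{\left(f,t \right)} = -9 + \frac{15 + f}{f + t}$ ($N{\left(f,t \right)} = -9 + \frac{f + 15}{t + f} = -9 + \frac{15 + f}{f + t}$)
$112 \left(N{\left(6,3 \right)} + \frac{66 + \frac{41}{4}}{-50 + 77}\right) = 112 \left(\frac{15 - 27 - 48}{6 + 3} + \frac{66 + \frac{41}{4}}{-50 + 77}\right) = 112 \left(\frac{15 - 27 - 48}{9} + \frac{66 + 41 \cdot \frac{1}{4}}{27}\right) = 112 \left(\frac{1}{9} \left(-60\right) + \left(66 + \frac{41}{4}\right) \frac{1}{27}\right) = 112 \left(- \frac{20}{3} + \frac{305}{4} \cdot \frac{1}{27}\right) = 112 \left(- \frac{20}{3} + \frac{305}{108}\right) = 112 \left(- \frac{415}{108}\right) = - \frac{11620}{27}$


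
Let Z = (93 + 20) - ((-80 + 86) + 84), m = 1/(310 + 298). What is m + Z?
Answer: 13985/608 ≈ 23.002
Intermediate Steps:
m = 1/608 ≈ 0.0016447
Z = 23 (Z = 113 - (6 + 84) = 113 - 1*90 = 113 - 90 = 23)
m + Z = 1/608 + 23 = 13985/608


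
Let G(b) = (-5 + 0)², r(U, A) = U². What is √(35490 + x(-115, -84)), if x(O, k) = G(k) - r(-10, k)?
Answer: 3*√3935 ≈ 188.19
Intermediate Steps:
G(b) = 25 (G(b) = (-5)² = 25)
x(O, k) = -75 (x(O, k) = 25 - 1*(-10)² = 25 - 1*100 = 25 - 100 = -75)
√(35490 + x(-115, -84)) = √(35490 - 75) = √35415 = 3*√3935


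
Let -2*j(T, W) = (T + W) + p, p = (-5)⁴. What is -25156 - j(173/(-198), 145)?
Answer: -9809489/396 ≈ -24771.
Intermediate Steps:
p = 625
j(T, W) = -625/2 - T/2 - W/2 (j(T, W) = -((T + W) + 625)/2 = -(625 + T + W)/2 = -625/2 - T/2 - W/2)
-25156 - j(173/(-198), 145) = -25156 - (-625/2 - 173/(2*(-198)) - ½*145) = -25156 - (-625/2 - 173*(-1)/(2*198) - 145/2) = -25156 - (-625/2 - ½*(-173/198) - 145/2) = -25156 - (-625/2 + 173/396 - 145/2) = -25156 - 1*(-152287/396) = -25156 + 152287/396 = -9809489/396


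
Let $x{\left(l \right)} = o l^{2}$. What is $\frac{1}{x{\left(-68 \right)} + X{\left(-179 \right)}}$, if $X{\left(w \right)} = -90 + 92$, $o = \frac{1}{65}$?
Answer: $\frac{65}{4754} \approx 0.013673$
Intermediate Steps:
$o = \frac{1}{65} \approx 0.015385$
$X{\left(w \right)} = 2$
$x{\left(l \right)} = \frac{l^{2}}{65}$
$\frac{1}{x{\left(-68 \right)} + X{\left(-179 \right)}} = \frac{1}{\frac{\left(-68\right)^{2}}{65} + 2} = \frac{1}{\frac{1}{65} \cdot 4624 + 2} = \frac{1}{\frac{4624}{65} + 2} = \frac{1}{\frac{4754}{65}} = \frac{65}{4754}$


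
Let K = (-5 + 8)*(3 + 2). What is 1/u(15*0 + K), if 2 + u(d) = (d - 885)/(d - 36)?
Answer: 7/276 ≈ 0.025362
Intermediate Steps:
K = 15 (K = 3*5 = 15)
u(d) = -2 + (-885 + d)/(-36 + d) (u(d) = -2 + (d - 885)/(d - 36) = -2 + (-885 + d)/(-36 + d))
1/u(15*0 + K) = 1/((-813 - (15*0 + 15))/(-36 + (15*0 + 15))) = 1/((-813 - (0 + 15))/(-36 + (0 + 15))) = 1/((-813 - 1*15)/(-36 + 15)) = 1/((-813 - 15)/(-21)) = 1/(-1/21*(-828)) = 1/(276/7) = 7/276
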